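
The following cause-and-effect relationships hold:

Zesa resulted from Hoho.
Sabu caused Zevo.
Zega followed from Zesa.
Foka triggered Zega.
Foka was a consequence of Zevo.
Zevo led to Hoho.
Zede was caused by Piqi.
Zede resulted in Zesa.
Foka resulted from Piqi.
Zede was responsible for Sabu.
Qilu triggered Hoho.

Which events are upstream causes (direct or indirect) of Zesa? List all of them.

Hoho, Piqi, Qilu, Sabu, Zede, Zevo

Immediate causes of Zesa: Zede, Hoho.
Further upstream: Piqi, Sabu, Zevo, Qilu.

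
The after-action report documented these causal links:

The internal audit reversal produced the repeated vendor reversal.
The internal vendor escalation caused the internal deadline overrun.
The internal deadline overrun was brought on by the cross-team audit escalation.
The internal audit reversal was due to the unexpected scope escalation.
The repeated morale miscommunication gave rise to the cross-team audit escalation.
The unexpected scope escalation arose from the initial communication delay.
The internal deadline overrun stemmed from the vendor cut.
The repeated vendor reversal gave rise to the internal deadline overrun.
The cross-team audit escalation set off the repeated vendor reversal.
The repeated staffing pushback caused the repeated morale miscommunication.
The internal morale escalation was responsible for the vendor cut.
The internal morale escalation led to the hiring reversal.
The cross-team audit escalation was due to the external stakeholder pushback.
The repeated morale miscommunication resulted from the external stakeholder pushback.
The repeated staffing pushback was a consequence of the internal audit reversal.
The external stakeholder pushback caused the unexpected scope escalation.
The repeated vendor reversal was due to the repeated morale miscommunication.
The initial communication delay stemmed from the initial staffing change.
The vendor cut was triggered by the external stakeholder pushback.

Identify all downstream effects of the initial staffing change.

Direct effects: the initial communication delay.
2 steps out: the unexpected scope escalation.
3 steps out: the internal audit reversal.
4 steps out: the repeated staffing pushback, the repeated vendor reversal.
5 steps out: the repeated morale miscommunication, the internal deadline overrun.
6 steps out: the cross-team audit escalation.
Not reachable from it: the internal vendor escalation, the internal morale escalation, the external stakeholder pushback, the hiring reversal, the vendor cut.

the cross-team audit escalation, the initial communication delay, the internal audit reversal, the internal deadline overrun, the repeated morale miscommunication, the repeated staffing pushback, the repeated vendor reversal, the unexpected scope escalation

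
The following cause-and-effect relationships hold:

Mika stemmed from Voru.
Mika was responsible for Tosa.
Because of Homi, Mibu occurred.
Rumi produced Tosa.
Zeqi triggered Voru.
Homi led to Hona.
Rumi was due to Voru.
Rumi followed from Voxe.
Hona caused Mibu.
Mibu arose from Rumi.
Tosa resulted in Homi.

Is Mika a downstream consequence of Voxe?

Voxe leads to Rumi, Tosa, Homi, Hona, Mibu; Mika is not among them.

No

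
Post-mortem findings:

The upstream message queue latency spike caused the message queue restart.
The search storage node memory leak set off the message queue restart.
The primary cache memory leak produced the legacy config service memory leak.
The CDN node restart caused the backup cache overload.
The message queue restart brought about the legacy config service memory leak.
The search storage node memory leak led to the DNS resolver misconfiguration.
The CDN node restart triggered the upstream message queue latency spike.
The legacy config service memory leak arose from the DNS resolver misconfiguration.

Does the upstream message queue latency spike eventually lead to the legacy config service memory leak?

There is a causal chain: the upstream message queue latency spike → the message queue restart → the legacy config service memory leak.

Yes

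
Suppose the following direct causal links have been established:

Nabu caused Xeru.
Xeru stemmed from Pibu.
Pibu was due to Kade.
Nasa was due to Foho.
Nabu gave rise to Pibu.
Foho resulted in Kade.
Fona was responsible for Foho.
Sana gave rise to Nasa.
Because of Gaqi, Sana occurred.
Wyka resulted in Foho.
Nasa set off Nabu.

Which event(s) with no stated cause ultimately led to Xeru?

Fona, Gaqi, Wyka

Tracing upstream from Xeru: Xeru ← Nabu ← Nasa ← Sana ← Gaqi.
A separate upstream branch: Xeru ← Nabu ← Nasa ← Foho ← Fona.
A separate upstream branch: Xeru ← Nabu ← Nasa ← Foho ← Wyka.
Each of those chain origins has no stated cause.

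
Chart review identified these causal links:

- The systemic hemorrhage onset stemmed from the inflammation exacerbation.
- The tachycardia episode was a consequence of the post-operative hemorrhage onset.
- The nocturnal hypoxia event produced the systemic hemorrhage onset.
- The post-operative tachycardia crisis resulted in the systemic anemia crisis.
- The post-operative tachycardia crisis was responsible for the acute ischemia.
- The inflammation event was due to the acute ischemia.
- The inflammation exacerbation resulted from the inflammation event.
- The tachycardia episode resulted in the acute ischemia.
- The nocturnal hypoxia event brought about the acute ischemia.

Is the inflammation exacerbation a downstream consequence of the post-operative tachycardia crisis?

Yes

There is a causal chain: the post-operative tachycardia crisis → the acute ischemia → the inflammation event → the inflammation exacerbation.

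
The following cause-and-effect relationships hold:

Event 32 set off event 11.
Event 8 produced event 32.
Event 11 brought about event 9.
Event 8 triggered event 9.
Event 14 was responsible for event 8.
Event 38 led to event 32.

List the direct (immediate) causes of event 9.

Upstream contributors include event 14, event 32, event 38, but only event 11, event 8 feed directly into event 9.

event 11, event 8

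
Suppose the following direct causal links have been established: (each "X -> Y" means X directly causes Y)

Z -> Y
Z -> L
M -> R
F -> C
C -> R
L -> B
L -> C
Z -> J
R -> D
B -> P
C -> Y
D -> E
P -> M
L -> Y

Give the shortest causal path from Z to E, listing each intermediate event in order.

Z → L
L → C
C → R
R → D
D → E
Length: 5 steps.

Z → L → C → R → D → E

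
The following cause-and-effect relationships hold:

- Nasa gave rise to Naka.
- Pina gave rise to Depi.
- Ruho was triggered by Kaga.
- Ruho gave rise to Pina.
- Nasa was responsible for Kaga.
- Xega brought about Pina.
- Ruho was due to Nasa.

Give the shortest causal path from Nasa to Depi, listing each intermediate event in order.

Nasa → Ruho → Pina → Depi

Nasa → Ruho
Ruho → Pina
Pina → Depi
Length: 3 steps.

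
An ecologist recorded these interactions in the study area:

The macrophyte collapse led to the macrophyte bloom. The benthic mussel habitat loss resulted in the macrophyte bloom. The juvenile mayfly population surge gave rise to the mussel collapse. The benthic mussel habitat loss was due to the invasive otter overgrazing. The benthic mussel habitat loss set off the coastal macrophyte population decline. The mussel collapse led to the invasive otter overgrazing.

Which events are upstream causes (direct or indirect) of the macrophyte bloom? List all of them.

the benthic mussel habitat loss, the invasive otter overgrazing, the juvenile mayfly population surge, the macrophyte collapse, the mussel collapse

Immediate causes of the macrophyte bloom: the benthic mussel habitat loss, the macrophyte collapse.
Further upstream: the juvenile mayfly population surge, the mussel collapse, the invasive otter overgrazing.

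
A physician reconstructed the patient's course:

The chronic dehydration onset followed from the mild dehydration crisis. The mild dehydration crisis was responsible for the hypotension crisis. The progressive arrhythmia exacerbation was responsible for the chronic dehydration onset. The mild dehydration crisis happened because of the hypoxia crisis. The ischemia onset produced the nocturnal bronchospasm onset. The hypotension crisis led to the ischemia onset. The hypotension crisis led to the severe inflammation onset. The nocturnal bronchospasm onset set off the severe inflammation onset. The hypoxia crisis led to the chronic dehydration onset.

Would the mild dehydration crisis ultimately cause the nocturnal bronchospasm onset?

There is a causal chain: the mild dehydration crisis → the hypotension crisis → the ischemia onset → the nocturnal bronchospasm onset.

Yes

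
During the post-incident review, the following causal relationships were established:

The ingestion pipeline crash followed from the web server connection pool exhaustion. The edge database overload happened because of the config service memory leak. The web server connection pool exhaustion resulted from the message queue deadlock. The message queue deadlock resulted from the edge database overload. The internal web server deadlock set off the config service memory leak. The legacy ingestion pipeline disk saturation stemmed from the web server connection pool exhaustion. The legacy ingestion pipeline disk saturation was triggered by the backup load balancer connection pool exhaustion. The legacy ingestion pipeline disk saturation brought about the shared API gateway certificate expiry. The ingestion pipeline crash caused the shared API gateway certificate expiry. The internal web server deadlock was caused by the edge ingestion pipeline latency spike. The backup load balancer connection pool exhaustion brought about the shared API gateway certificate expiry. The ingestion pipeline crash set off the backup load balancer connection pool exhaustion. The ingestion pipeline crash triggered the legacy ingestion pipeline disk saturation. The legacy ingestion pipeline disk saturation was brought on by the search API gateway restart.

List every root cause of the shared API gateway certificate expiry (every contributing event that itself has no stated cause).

Tracing upstream from the shared API gateway certificate expiry: the shared API gateway certificate expiry ← the ingestion pipeline crash ← the web server connection pool exhaustion ← the message queue deadlock ← the edge database overload ← the config service memory leak ← the internal web server deadlock ← the edge ingestion pipeline latency spike.
A separate upstream branch: the shared API gateway certificate expiry ← the legacy ingestion pipeline disk saturation ← the search API gateway restart.
Each of those chain origins has no stated cause.

the edge ingestion pipeline latency spike, the search API gateway restart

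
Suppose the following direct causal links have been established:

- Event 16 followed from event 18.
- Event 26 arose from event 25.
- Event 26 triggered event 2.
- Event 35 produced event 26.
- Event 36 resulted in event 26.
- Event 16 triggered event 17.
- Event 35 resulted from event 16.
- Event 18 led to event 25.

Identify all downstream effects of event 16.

event 17, event 2, event 26, event 35

Direct effects: event 35, event 17.
2 steps out: event 26.
3 steps out: event 2.
Not reachable from it: event 18, event 25, event 36.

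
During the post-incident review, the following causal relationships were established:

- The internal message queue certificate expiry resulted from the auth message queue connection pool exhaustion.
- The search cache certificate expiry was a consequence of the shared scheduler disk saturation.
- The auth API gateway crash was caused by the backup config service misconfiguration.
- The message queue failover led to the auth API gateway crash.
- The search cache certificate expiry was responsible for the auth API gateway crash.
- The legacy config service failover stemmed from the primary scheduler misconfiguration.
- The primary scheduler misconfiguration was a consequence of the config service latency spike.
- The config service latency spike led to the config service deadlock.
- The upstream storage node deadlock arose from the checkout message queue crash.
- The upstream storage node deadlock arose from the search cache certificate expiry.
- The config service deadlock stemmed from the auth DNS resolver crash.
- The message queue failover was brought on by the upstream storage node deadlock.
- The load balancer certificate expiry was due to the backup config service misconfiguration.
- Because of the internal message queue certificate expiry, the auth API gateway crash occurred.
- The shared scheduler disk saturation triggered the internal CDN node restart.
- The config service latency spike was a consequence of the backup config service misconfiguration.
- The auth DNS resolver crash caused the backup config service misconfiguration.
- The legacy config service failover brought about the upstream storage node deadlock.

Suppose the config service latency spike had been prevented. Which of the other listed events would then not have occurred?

Downstream of the config service latency spike: the config service deadlock, the primary scheduler misconfiguration, the legacy config service failover, the upstream storage node deadlock, the message queue failover, the auth API gateway crash.
Of those, still caused via another path: the config service deadlock, the upstream storage node deadlock, the message queue failover, the auth API gateway crash.
The remainder have no surviving cause.

the legacy config service failover, the primary scheduler misconfiguration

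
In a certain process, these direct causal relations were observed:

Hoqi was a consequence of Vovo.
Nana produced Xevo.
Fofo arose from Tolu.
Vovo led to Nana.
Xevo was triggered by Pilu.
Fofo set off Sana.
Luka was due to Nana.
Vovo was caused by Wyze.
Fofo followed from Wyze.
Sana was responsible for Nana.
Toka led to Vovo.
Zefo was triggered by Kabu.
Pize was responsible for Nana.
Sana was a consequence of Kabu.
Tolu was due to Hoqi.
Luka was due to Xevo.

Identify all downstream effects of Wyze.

Fofo, Hoqi, Luka, Nana, Sana, Tolu, Vovo, Xevo

Direct effects: Vovo, Fofo.
2 steps out: Hoqi, Sana, Nana.
3 steps out: Tolu, Xevo, Luka.
Not reachable from it: Kabu, Zefo, Toka, Pilu, Pize.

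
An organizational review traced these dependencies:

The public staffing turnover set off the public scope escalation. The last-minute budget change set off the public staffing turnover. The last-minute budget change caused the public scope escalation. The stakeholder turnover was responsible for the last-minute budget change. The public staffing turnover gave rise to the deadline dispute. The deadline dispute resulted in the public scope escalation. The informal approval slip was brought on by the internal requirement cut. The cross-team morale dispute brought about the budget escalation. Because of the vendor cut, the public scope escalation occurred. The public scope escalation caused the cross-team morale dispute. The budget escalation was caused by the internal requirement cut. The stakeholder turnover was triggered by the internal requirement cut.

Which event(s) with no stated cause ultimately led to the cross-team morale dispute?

the internal requirement cut, the vendor cut

Tracing upstream from the cross-team morale dispute: the cross-team morale dispute ← the public scope escalation ← the last-minute budget change ← the stakeholder turnover ← the internal requirement cut.
A separate upstream branch: the cross-team morale dispute ← the public scope escalation ← the vendor cut.
Each of those chain origins has no stated cause.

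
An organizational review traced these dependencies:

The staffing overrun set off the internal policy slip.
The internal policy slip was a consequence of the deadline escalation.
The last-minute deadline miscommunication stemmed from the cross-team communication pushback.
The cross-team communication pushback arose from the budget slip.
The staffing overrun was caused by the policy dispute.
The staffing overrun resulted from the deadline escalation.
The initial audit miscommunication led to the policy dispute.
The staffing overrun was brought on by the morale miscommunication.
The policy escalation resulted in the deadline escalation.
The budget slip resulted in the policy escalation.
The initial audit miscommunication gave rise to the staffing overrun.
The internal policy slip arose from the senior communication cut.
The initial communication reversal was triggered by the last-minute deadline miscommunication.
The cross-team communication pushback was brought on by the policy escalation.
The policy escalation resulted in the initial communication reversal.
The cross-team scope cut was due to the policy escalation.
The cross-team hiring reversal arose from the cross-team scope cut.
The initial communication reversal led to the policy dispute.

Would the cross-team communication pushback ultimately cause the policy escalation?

The cross-team communication pushback leads to the last-minute deadline miscommunication, the initial communication reversal, the policy dispute, the staffing overrun, the internal policy slip; the policy escalation is not among them.

No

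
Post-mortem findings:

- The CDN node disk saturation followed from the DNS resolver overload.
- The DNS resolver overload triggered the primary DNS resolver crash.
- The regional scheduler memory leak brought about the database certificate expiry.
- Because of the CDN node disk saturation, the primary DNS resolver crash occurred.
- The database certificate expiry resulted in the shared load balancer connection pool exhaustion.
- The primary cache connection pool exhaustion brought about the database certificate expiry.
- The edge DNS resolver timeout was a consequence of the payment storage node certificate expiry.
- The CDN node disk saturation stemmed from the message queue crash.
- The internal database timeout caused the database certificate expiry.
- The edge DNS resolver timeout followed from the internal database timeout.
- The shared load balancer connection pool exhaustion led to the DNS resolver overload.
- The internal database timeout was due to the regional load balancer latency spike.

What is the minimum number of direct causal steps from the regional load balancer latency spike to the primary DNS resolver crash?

5

Shortest chain: the regional load balancer latency spike → the internal database timeout → the database certificate expiry → the shared load balancer connection pool exhaustion → the DNS resolver overload → the primary DNS resolver crash.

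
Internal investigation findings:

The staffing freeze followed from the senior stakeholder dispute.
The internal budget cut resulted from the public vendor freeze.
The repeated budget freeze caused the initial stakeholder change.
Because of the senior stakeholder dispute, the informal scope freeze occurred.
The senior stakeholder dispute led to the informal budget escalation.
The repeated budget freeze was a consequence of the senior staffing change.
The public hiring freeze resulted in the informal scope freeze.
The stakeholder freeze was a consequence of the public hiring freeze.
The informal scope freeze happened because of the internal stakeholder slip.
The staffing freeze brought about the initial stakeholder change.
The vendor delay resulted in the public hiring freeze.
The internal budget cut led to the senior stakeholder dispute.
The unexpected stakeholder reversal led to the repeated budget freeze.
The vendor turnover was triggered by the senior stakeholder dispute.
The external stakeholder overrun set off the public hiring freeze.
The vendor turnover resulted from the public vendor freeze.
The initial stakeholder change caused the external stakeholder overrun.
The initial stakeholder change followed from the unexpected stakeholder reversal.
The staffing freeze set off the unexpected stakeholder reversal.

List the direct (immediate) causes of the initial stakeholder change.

Upstream contributors include the public vendor freeze, the internal budget cut, the senior staffing change, the senior stakeholder dispute, but only the repeated budget freeze, the staffing freeze, the unexpected stakeholder reversal feed directly into the initial stakeholder change.

the repeated budget freeze, the staffing freeze, the unexpected stakeholder reversal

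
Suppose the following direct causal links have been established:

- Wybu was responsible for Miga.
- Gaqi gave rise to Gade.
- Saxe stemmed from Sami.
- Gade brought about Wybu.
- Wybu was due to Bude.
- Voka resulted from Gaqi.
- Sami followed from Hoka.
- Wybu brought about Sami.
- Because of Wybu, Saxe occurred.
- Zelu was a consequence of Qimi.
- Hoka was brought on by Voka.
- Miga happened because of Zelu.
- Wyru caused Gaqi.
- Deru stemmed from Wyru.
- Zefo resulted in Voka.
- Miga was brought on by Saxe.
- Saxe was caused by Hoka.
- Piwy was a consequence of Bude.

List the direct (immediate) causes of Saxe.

Hoka, Sami, Wybu

Upstream contributors include Wyru, Gaqi, Zefo, Voka, Bude, Gade, but only Hoka, Sami, Wybu feed directly into Saxe.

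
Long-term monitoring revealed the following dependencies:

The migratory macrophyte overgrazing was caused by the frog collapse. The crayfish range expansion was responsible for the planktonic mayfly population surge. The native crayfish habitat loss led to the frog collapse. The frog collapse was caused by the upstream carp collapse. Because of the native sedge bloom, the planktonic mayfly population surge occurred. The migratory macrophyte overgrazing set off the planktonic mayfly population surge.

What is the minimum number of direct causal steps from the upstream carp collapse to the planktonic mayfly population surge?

Shortest chain: the upstream carp collapse → the frog collapse → the migratory macrophyte overgrazing → the planktonic mayfly population surge.

3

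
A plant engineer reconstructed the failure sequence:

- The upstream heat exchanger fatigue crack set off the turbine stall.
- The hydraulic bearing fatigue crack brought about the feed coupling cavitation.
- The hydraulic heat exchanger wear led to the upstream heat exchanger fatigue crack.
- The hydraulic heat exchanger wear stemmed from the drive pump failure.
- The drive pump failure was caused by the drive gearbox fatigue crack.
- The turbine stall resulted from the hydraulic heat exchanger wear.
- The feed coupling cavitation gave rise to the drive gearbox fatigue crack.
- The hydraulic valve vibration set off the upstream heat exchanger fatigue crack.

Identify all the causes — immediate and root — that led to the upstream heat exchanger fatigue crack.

the drive gearbox fatigue crack, the drive pump failure, the feed coupling cavitation, the hydraulic bearing fatigue crack, the hydraulic heat exchanger wear, the hydraulic valve vibration

Immediate causes of the upstream heat exchanger fatigue crack: the hydraulic valve vibration, the hydraulic heat exchanger wear.
Further upstream: the hydraulic bearing fatigue crack, the feed coupling cavitation, the drive gearbox fatigue crack, the drive pump failure.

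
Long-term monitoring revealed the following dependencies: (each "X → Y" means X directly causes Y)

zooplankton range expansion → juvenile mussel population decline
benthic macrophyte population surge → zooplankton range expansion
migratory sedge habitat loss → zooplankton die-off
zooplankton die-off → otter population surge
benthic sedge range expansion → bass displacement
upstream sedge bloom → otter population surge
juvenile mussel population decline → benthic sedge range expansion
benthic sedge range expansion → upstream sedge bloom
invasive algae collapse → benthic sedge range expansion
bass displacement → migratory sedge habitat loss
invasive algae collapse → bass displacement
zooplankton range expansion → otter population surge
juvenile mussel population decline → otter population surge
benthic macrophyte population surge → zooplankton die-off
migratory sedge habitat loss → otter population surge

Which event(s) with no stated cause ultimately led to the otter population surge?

the benthic macrophyte population surge, the invasive algae collapse

Tracing upstream from the otter population surge: the otter population surge ← the zooplankton range expansion ← the benthic macrophyte population surge.
A separate upstream branch: the otter population surge ← the upstream sedge bloom ← the benthic sedge range expansion ← the invasive algae collapse.
Each of those chain origins has no stated cause.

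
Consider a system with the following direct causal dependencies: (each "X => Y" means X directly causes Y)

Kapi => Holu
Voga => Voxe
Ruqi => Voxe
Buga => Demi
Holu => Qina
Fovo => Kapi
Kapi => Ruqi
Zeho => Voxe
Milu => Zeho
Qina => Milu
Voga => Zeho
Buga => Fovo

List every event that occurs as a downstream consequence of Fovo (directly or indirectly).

Holu, Kapi, Milu, Qina, Ruqi, Voxe, Zeho

Direct effects: Kapi.
2 steps out: Holu, Ruqi.
3 steps out: Qina, Voxe.
4 steps out: Milu.
5 steps out: Zeho.
Not reachable from it: Buga, Demi, Voga.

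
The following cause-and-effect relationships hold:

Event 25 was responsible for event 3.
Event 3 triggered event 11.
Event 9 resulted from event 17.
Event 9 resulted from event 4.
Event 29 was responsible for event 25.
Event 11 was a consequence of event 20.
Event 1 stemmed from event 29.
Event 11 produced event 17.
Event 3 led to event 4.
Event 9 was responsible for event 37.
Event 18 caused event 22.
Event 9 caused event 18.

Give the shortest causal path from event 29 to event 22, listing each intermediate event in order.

event 29 → event 25 → event 3 → event 4 → event 9 → event 18 → event 22

event 29 → event 25
event 25 → event 3
event 3 → event 4
event 4 → event 9
event 9 → event 18
event 18 → event 22
Length: 6 steps.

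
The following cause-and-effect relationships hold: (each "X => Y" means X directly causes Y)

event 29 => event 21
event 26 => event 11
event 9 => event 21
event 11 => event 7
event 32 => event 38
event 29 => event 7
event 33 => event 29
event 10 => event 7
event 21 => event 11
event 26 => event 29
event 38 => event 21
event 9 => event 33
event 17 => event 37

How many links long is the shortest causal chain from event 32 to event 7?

4

Shortest chain: event 32 → event 38 → event 21 → event 11 → event 7.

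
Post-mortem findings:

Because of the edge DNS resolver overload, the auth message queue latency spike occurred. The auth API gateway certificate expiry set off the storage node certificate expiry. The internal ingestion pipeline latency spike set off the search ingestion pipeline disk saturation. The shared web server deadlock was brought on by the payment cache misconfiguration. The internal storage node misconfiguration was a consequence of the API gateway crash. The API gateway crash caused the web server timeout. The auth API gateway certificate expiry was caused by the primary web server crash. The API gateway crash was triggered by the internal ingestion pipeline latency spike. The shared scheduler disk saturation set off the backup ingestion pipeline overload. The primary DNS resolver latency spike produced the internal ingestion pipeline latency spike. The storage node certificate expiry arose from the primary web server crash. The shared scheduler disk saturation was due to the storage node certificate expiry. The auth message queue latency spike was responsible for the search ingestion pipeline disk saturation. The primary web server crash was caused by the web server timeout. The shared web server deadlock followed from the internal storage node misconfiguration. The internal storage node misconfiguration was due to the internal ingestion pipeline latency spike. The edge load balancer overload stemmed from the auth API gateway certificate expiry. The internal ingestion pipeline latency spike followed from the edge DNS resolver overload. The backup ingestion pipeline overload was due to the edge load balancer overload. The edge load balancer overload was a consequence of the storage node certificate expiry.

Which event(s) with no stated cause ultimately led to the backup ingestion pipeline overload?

the edge DNS resolver overload, the primary DNS resolver latency spike

Tracing upstream from the backup ingestion pipeline overload: the backup ingestion pipeline overload ← the edge load balancer overload ← the auth API gateway certificate expiry ← the primary web server crash ← the web server timeout ← the API gateway crash ← the internal ingestion pipeline latency spike ← the edge DNS resolver overload.
A separate upstream branch: the backup ingestion pipeline overload ← the edge load balancer overload ← the auth API gateway certificate expiry ← the primary web server crash ← the web server timeout ← the API gateway crash ← the internal ingestion pipeline latency spike ← the primary DNS resolver latency spike.
Each of those chain origins has no stated cause.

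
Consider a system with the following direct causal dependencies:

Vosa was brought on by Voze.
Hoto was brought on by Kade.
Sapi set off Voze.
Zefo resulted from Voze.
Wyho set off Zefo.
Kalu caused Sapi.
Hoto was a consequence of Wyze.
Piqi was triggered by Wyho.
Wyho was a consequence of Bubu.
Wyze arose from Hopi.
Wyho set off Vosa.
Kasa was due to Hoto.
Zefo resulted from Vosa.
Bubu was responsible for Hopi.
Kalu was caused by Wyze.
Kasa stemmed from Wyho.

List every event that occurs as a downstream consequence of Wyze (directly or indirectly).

Direct effects: Hoto, Kalu.
2 steps out: Sapi, Kasa.
3 steps out: Voze.
4 steps out: Vosa, Zefo.
Not reachable from it: Bubu, Hopi, Wyho, Piqi, Kade.

Hoto, Kalu, Kasa, Sapi, Vosa, Voze, Zefo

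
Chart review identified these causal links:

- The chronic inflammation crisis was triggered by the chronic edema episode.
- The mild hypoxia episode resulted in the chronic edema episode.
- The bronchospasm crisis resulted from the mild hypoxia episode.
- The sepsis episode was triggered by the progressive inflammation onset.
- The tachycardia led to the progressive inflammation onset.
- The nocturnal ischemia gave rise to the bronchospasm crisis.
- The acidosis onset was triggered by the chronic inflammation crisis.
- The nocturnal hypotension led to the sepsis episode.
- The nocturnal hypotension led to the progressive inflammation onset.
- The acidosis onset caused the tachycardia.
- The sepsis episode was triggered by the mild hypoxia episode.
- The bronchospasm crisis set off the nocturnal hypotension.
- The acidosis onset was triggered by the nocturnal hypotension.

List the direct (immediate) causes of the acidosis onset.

the chronic inflammation crisis, the nocturnal hypotension

Upstream contributors include the mild hypoxia episode, the bronchospasm crisis, the chronic edema episode, the nocturnal ischemia, but only the chronic inflammation crisis, the nocturnal hypotension feed directly into the acidosis onset.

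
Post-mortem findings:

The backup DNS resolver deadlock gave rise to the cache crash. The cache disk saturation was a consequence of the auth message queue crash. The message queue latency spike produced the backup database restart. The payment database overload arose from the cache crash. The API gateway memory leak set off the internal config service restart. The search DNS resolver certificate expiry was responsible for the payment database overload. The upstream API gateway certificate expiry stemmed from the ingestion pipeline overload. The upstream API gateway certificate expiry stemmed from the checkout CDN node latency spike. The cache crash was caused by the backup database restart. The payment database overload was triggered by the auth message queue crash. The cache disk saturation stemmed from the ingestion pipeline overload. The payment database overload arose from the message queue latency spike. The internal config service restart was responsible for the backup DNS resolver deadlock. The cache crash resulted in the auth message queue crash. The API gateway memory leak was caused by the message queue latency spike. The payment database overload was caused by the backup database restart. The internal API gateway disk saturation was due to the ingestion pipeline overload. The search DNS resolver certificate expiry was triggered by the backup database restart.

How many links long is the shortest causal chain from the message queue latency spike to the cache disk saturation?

Shortest chain: the message queue latency spike → the backup database restart → the cache crash → the auth message queue crash → the cache disk saturation.

4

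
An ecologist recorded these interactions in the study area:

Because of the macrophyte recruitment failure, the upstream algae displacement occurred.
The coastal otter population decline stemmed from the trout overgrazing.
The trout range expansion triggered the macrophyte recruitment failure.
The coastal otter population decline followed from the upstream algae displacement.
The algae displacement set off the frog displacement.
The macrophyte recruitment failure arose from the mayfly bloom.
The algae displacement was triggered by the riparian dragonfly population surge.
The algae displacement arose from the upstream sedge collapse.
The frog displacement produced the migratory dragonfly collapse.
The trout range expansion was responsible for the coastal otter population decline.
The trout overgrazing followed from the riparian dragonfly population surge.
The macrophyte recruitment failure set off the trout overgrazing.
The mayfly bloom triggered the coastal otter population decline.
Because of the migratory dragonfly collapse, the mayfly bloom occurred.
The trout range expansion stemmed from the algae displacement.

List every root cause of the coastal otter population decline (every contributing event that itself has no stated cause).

Tracing upstream from the coastal otter population decline: the coastal otter population decline ← the trout overgrazing ← the riparian dragonfly population surge.
A separate upstream branch: the coastal otter population decline ← the trout range expansion ← the algae displacement ← the upstream sedge collapse.
Each of those chain origins has no stated cause.

the riparian dragonfly population surge, the upstream sedge collapse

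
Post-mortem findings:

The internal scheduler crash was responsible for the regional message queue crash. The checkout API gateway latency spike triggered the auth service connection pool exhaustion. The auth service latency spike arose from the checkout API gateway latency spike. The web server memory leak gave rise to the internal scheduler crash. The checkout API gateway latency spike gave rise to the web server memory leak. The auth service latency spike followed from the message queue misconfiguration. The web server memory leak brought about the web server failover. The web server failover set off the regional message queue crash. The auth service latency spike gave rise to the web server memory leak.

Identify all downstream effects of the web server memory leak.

the internal scheduler crash, the regional message queue crash, the web server failover

Direct effects: the internal scheduler crash, the web server failover.
2 steps out: the regional message queue crash.
Not reachable from it: the checkout API gateway latency spike, the auth service latency spike, the auth service connection pool exhaustion, the message queue misconfiguration.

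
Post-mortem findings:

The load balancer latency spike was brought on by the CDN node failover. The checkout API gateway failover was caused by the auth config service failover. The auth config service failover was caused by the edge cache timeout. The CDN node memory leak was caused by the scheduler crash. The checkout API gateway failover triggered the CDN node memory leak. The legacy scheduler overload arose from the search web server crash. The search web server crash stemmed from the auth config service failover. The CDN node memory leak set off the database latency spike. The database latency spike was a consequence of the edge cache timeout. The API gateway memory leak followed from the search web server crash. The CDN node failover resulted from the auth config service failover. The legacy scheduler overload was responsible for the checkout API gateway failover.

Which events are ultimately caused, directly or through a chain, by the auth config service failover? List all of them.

Direct effects: the search web server crash, the CDN node failover, the checkout API gateway failover.
2 steps out: the legacy scheduler overload, the API gateway memory leak, the CDN node memory leak, the load balancer latency spike.
3 steps out: the database latency spike.
Not reachable from it: the edge cache timeout, the scheduler crash.

the API gateway memory leak, the CDN node failover, the CDN node memory leak, the checkout API gateway failover, the database latency spike, the legacy scheduler overload, the load balancer latency spike, the search web server crash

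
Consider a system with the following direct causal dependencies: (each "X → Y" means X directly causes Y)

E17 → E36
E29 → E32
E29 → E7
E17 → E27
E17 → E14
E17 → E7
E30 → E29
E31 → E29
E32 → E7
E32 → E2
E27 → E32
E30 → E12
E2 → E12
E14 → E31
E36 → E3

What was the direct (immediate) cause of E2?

E32

Upstream contributors include E17, E14, E27, E30, E31, E29, but only E32 feeds directly into E2.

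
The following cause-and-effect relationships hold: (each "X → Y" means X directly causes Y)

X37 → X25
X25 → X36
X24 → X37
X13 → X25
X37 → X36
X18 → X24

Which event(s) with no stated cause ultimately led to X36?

X13, X18

Tracing upstream from X36: X36 ← X37 ← X24 ← X18.
A separate upstream branch: X36 ← X25 ← X13.
Each of those chain origins has no stated cause.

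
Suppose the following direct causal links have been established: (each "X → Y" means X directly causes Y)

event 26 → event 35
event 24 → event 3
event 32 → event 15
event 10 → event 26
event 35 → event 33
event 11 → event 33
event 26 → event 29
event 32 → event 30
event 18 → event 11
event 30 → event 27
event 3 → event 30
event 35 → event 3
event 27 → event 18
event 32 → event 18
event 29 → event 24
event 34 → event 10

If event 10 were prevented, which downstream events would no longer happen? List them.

event 24, event 26, event 29, event 3, event 35

Downstream of event 10: event 26, event 29, event 24, event 35, event 3, event 30, event 27, event 18, event 11, event 33.
Of those, still caused via another path: event 30, event 27, event 18, event 11, event 33.
The remainder have no surviving cause.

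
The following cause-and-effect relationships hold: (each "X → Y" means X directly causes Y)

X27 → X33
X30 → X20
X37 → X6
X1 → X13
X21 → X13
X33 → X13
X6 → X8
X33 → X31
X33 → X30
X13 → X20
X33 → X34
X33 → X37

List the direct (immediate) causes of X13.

X1, X21, X33

Upstream contributors include X27, but only X1, X21, X33 feed directly into X13.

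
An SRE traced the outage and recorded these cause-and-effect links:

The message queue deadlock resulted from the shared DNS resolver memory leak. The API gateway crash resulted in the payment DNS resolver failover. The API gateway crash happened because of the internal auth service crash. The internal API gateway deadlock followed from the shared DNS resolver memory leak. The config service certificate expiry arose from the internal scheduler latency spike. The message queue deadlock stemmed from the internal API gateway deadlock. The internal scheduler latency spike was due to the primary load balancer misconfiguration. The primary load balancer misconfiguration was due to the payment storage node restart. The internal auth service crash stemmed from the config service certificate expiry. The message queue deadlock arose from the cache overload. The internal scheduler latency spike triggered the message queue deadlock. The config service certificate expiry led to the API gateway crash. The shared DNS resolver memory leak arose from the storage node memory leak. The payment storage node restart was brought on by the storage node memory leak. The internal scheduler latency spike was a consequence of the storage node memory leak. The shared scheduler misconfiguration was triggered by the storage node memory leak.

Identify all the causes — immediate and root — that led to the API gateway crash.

the config service certificate expiry, the internal auth service crash, the internal scheduler latency spike, the payment storage node restart, the primary load balancer misconfiguration, the storage node memory leak

Immediate causes of the API gateway crash: the config service certificate expiry, the internal auth service crash.
Further upstream: the storage node memory leak, the payment storage node restart, the primary load balancer misconfiguration, the internal scheduler latency spike.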